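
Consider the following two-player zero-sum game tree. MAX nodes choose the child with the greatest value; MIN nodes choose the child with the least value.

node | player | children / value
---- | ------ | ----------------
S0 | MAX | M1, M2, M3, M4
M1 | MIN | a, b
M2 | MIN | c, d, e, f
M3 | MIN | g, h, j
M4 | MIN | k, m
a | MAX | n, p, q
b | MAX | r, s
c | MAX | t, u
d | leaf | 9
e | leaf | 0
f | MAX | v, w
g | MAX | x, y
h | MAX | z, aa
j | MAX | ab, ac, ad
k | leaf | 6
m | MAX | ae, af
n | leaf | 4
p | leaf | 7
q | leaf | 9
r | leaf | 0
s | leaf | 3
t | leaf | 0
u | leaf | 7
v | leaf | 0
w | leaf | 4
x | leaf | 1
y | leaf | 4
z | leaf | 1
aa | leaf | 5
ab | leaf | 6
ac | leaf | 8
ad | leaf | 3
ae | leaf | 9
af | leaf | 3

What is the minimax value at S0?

6

a (MAX): max(4, 7, 9) = 9
b (MAX): max(0, 3) = 3
M1 (MIN): min(9, 3) = 3
c (MAX): max(0, 7) = 7
f (MAX): max(0, 4) = 4
M2 (MIN): min(7, 9, 0, 4) = 0
g (MAX): max(1, 4) = 4
h (MAX): max(1, 5) = 5
j (MAX): max(6, 8, 3) = 8
M3 (MIN): min(4, 5, 8) = 4
m (MAX): max(9, 3) = 9
M4 (MIN): min(6, 9) = 6
S0 (MAX): max(3, 0, 4, 6) = 6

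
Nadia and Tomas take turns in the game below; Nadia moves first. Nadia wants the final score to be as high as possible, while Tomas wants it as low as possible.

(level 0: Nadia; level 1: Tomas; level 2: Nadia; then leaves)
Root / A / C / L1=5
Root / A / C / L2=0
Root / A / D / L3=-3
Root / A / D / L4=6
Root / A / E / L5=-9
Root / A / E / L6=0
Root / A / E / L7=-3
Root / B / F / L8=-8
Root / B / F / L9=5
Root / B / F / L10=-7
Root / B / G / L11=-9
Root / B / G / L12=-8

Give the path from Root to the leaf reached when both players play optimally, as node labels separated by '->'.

Root -> A -> E -> L6

C (Nadia): max(5, 0) = 5
D (Nadia): max(-3, 6) = 6
E (Nadia): max(-9, 0, -3) = 0
A (Tomas): min(5, 6, 0) = 0
F (Nadia): max(-8, 5, -7) = 5
G (Nadia): max(-9, -8) = -8
B (Tomas): min(5, -8) = -8
Root (Nadia): max(0, -8) = 0
At Root, Nadia picks A (highest: 0).
At A, Tomas picks E (lowest: 0).
At E, Nadia picks L6 (highest: 0).
Terminal value 0.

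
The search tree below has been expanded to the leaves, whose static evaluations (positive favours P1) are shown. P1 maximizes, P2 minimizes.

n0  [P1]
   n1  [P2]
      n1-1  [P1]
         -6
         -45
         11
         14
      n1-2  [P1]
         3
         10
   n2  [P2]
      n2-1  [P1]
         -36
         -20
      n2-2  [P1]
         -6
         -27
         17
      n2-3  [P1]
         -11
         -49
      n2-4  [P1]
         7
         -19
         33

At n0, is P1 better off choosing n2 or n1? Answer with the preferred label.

n2-1 (P1): max(-36, -20) = -20
n2-2 (P1): max(-6, -27, 17) = 17
n2-3 (P1): max(-11, -49) = -11
n2-4 (P1): max(7, -19, 33) = 33
n2 (P2): min(-20, 17, -11, 33) = -20
n1-1 (P1): max(-6, -45, 11, 14) = 14
n1-2 (P1): max(3, 10) = 10
n1 (P2): min(14, 10) = 10
P1 prefers the higher value; n2=-20, n1=10. n1 is better since 10 > -20.

n1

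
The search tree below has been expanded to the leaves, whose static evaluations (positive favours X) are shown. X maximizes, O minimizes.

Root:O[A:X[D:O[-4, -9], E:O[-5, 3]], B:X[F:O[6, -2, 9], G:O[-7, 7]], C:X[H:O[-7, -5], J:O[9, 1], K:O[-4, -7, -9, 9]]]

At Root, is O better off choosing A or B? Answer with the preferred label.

A

D (O): min(-4, -9) = -9
E (O): min(-5, 3) = -5
A (X): max(-9, -5) = -5
F (O): min(6, -2, 9) = -2
G (O): min(-7, 7) = -7
B (X): max(-2, -7) = -2
O prefers the lower value; A=-5, B=-2. A is better since -5 < -2.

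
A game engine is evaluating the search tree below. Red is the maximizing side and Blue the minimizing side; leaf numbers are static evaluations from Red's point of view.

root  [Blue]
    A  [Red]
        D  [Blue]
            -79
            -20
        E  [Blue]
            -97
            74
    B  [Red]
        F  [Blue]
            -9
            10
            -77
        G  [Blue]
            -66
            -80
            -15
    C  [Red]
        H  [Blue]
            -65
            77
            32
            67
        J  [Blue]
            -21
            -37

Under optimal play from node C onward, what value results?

H (Blue): min(-65, 77, 32, 67) = -65
J (Blue): min(-21, -37) = -37
C (Red): max(-65, -37) = -37

-37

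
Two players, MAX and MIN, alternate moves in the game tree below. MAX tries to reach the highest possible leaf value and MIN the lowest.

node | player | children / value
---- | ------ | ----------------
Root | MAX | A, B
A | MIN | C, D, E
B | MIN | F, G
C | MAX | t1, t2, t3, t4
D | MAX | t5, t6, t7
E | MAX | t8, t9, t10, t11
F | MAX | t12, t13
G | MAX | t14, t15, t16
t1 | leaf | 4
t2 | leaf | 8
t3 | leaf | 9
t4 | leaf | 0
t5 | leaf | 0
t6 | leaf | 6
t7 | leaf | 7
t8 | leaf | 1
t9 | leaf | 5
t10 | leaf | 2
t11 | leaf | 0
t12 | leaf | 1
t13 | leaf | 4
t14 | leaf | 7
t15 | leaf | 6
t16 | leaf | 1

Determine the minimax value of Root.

C (MAX): max(4, 8, 9, 0) = 9
D (MAX): max(0, 6, 7) = 7
E (MAX): max(1, 5, 2, 0) = 5
A (MIN): min(9, 7, 5) = 5
F (MAX): max(1, 4) = 4
G (MAX): max(7, 6, 1) = 7
B (MIN): min(4, 7) = 4
Root (MAX): max(5, 4) = 5

5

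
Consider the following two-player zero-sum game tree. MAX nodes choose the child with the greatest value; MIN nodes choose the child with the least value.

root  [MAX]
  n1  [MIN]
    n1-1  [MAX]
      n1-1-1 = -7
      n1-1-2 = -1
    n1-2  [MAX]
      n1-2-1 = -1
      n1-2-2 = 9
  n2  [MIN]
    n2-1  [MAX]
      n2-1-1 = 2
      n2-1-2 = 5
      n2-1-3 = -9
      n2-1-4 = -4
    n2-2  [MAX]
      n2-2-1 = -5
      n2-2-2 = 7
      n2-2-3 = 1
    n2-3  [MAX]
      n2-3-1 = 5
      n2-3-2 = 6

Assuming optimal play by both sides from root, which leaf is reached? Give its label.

n2-1-2

n1-1 (MAX): max(-7, -1) = -1
n1-2 (MAX): max(-1, 9) = 9
n1 (MIN): min(-1, 9) = -1
n2-1 (MAX): max(2, 5, -9, -4) = 5
n2-2 (MAX): max(-5, 7, 1) = 7
n2-3 (MAX): max(5, 6) = 6
n2 (MIN): min(5, 7, 6) = 5
root (MAX): max(-1, 5) = 5
At root, MAX picks n2 (highest: 5).
At n2, MIN picks n2-1 (lowest: 5).
At n2-1, MAX picks n2-1-2 (highest: 5).
Terminal value 5.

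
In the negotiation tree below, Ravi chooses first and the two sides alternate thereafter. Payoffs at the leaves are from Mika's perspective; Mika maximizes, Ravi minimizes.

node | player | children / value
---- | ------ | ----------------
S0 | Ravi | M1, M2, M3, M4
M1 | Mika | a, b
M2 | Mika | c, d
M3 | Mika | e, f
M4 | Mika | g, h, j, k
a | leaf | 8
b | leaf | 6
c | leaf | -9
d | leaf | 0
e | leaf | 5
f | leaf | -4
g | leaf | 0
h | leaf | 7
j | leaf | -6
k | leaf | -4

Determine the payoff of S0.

M1 (Mika): max(8, 6) = 8
M2 (Mika): max(-9, 0) = 0
M3 (Mika): max(5, -4) = 5
M4 (Mika): max(0, 7, -6, -4) = 7
S0 (Ravi): min(8, 0, 5, 7) = 0

0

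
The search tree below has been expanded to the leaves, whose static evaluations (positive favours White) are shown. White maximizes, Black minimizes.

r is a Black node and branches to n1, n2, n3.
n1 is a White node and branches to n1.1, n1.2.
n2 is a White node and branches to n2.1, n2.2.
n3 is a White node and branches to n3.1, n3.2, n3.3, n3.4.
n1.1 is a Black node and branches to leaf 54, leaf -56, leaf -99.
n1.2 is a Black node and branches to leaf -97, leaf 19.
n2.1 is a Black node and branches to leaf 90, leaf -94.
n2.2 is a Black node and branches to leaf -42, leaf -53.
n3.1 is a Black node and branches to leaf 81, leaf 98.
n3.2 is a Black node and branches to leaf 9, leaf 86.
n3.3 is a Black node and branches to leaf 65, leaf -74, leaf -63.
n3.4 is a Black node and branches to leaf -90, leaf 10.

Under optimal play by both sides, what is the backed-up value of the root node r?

n1.1 (Black): min(54, -56, -99) = -99
n1.2 (Black): min(-97, 19) = -97
n1 (White): max(-99, -97) = -97
n2.1 (Black): min(90, -94) = -94
n2.2 (Black): min(-42, -53) = -53
n2 (White): max(-94, -53) = -53
n3.1 (Black): min(81, 98) = 81
n3.2 (Black): min(9, 86) = 9
n3.3 (Black): min(65, -74, -63) = -74
n3.4 (Black): min(-90, 10) = -90
n3 (White): max(81, 9, -74, -90) = 81
r (Black): min(-97, -53, 81) = -97

-97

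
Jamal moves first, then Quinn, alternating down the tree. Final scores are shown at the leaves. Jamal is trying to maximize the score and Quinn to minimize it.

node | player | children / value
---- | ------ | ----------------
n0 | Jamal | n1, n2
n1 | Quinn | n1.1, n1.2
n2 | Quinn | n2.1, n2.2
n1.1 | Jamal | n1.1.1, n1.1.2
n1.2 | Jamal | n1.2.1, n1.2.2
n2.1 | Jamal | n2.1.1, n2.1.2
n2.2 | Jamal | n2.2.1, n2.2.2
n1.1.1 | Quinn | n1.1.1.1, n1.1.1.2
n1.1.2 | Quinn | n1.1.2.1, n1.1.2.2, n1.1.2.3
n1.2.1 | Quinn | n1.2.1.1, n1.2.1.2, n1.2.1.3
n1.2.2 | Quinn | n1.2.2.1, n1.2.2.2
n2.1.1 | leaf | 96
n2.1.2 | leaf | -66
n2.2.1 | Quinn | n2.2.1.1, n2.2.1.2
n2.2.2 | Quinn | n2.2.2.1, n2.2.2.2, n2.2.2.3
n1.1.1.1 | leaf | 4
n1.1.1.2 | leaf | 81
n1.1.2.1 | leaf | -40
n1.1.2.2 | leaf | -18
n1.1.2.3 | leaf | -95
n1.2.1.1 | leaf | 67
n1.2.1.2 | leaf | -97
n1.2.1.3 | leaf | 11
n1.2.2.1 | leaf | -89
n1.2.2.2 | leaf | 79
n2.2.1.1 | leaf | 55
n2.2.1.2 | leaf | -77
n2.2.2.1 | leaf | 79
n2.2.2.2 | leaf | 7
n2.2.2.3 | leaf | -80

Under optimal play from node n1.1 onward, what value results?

4

n1.1.1 (Quinn): min(4, 81) = 4
n1.1.2 (Quinn): min(-40, -18, -95) = -95
n1.1 (Jamal): max(4, -95) = 4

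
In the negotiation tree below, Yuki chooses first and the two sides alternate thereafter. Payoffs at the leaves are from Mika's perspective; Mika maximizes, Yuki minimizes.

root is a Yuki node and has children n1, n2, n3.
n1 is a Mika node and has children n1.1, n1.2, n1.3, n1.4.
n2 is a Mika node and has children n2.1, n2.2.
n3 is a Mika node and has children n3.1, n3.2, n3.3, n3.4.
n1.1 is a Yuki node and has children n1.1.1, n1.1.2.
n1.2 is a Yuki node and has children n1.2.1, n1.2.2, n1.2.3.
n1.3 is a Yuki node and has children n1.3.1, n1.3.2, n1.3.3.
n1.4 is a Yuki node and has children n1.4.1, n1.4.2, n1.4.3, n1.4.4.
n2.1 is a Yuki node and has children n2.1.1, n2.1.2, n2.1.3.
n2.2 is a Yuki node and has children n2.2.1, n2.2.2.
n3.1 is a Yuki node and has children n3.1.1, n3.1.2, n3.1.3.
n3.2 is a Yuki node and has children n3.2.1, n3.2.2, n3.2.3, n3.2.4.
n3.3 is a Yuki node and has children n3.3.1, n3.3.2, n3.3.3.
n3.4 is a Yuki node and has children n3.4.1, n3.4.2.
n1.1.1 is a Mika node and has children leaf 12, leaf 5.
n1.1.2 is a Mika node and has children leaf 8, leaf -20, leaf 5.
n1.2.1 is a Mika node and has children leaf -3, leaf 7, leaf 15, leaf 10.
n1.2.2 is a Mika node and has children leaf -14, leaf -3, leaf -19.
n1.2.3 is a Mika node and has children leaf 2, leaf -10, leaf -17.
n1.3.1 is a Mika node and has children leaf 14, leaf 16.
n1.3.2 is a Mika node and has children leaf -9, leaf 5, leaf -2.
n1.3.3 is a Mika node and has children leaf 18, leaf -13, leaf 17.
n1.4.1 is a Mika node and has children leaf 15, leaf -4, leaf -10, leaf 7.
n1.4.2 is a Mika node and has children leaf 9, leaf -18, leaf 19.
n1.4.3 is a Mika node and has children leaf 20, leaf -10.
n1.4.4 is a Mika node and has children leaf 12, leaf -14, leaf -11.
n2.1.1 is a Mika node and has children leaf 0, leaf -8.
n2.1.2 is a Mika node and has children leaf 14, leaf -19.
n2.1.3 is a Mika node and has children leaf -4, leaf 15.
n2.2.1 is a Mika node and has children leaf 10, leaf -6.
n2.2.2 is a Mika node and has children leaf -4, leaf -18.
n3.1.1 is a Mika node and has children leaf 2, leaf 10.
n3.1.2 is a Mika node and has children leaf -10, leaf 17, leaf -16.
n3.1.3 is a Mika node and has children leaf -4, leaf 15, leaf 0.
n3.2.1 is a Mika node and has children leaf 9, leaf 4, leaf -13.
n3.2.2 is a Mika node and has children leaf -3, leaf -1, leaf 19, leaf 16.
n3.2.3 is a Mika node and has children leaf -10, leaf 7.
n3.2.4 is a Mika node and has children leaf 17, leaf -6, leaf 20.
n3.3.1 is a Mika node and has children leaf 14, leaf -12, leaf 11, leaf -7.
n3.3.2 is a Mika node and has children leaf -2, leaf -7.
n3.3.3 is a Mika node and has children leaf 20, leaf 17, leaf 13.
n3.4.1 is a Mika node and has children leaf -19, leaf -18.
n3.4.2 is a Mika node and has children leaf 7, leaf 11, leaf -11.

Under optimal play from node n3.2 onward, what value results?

7

n3.2.1 (Mika): max(9, 4, -13) = 9
n3.2.2 (Mika): max(-3, -1, 19, 16) = 19
n3.2.3 (Mika): max(-10, 7) = 7
n3.2.4 (Mika): max(17, -6, 20) = 20
n3.2 (Yuki): min(9, 19, 7, 20) = 7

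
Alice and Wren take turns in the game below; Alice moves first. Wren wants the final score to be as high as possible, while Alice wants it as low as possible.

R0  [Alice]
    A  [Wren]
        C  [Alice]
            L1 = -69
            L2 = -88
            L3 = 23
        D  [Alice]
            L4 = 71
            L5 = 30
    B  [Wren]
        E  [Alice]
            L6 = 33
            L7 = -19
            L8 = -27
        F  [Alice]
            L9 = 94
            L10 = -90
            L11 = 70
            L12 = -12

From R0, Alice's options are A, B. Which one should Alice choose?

B

C (Alice): min(-69, -88, 23) = -88
D (Alice): min(71, 30) = 30
A (Wren): max(-88, 30) = 30
E (Alice): min(33, -19, -27) = -27
F (Alice): min(94, -90, 70, -12) = -90
B (Wren): max(-27, -90) = -27
R0 (Alice): min(30, -27) = -27
Alice at R0 wants the lowest of {A=30, B=-27}, so chooses B.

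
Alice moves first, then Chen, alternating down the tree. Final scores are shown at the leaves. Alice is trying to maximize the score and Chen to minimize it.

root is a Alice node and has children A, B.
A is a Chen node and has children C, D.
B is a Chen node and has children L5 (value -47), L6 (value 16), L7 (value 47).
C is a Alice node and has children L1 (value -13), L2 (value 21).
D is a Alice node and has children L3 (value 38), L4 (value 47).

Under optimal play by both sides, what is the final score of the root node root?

C (Alice): max(-13, 21) = 21
D (Alice): max(38, 47) = 47
A (Chen): min(21, 47) = 21
B (Chen): min(-47, 16, 47) = -47
root (Alice): max(21, -47) = 21

21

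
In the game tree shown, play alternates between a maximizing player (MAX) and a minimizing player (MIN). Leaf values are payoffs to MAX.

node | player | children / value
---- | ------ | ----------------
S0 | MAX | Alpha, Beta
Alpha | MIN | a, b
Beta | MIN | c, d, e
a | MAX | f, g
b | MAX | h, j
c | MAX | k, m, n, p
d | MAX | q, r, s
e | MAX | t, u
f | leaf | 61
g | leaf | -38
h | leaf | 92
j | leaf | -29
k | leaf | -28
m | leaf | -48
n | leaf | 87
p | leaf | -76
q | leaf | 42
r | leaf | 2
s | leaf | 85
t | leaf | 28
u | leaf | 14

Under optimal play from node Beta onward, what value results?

28

c (MAX): max(-28, -48, 87, -76) = 87
d (MAX): max(42, 2, 85) = 85
e (MAX): max(28, 14) = 28
Beta (MIN): min(87, 85, 28) = 28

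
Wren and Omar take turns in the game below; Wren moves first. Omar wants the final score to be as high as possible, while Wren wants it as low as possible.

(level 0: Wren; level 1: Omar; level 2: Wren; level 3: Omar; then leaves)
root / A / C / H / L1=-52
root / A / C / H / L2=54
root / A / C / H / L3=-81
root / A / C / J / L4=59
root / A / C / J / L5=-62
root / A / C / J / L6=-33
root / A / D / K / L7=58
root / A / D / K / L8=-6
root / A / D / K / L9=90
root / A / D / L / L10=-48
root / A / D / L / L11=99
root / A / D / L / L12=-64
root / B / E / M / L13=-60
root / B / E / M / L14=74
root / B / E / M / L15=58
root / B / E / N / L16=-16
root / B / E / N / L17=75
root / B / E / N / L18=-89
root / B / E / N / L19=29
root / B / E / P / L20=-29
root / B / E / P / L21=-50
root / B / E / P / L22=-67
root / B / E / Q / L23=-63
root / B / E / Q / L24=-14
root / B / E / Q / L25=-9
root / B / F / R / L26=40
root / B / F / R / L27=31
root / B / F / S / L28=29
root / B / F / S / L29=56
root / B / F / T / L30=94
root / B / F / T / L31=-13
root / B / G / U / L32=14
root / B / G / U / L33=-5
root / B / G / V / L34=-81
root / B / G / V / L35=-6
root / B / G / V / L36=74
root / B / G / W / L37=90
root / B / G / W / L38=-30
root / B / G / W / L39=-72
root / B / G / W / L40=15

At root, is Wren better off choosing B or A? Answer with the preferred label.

M (Omar): max(-60, 74, 58) = 74
N (Omar): max(-16, 75, -89, 29) = 75
P (Omar): max(-29, -50, -67) = -29
Q (Omar): max(-63, -14, -9) = -9
E (Wren): min(74, 75, -29, -9) = -29
R (Omar): max(40, 31) = 40
S (Omar): max(29, 56) = 56
T (Omar): max(94, -13) = 94
F (Wren): min(40, 56, 94) = 40
U (Omar): max(14, -5) = 14
V (Omar): max(-81, -6, 74) = 74
W (Omar): max(90, -30, -72, 15) = 90
G (Wren): min(14, 74, 90) = 14
B (Omar): max(-29, 40, 14) = 40
H (Omar): max(-52, 54, -81) = 54
J (Omar): max(59, -62, -33) = 59
C (Wren): min(54, 59) = 54
K (Omar): max(58, -6, 90) = 90
L (Omar): max(-48, 99, -64) = 99
D (Wren): min(90, 99) = 90
A (Omar): max(54, 90) = 90
Wren prefers the lower value; B=40, A=90. B is better since 40 < 90.

B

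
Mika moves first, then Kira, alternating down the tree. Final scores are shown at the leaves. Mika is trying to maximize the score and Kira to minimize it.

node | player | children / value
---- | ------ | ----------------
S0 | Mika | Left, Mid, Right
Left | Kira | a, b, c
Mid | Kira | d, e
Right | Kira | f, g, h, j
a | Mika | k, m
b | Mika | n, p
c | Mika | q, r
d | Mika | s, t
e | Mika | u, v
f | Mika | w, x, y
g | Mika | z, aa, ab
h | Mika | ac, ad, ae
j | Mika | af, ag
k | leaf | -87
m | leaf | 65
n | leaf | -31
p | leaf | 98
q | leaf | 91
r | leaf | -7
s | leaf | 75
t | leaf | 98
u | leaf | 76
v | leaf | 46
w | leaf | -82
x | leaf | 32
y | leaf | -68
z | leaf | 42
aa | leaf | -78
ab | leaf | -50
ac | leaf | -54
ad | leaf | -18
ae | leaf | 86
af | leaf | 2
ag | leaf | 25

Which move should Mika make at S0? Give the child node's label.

Mid

a (Mika): max(-87, 65) = 65
b (Mika): max(-31, 98) = 98
c (Mika): max(91, -7) = 91
Left (Kira): min(65, 98, 91) = 65
d (Mika): max(75, 98) = 98
e (Mika): max(76, 46) = 76
Mid (Kira): min(98, 76) = 76
f (Mika): max(-82, 32, -68) = 32
g (Mika): max(42, -78, -50) = 42
h (Mika): max(-54, -18, 86) = 86
j (Mika): max(2, 25) = 25
Right (Kira): min(32, 42, 86, 25) = 25
S0 (Mika): max(65, 76, 25) = 76
Mika at S0 wants the highest of {Left=65, Mid=76, Right=25}, so chooses Mid.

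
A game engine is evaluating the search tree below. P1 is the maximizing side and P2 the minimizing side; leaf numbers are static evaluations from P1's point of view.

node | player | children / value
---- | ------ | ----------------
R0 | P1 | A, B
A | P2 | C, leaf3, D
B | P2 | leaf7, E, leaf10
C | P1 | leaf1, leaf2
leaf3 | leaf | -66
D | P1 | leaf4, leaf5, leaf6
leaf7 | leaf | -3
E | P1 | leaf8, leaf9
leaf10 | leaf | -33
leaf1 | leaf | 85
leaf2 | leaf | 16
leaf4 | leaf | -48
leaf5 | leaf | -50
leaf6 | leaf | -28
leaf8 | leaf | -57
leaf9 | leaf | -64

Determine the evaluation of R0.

C (P1): max(85, 16) = 85
D (P1): max(-48, -50, -28) = -28
A (P2): min(85, -66, -28) = -66
E (P1): max(-57, -64) = -57
B (P2): min(-3, -57, -33) = -57
R0 (P1): max(-66, -57) = -57

-57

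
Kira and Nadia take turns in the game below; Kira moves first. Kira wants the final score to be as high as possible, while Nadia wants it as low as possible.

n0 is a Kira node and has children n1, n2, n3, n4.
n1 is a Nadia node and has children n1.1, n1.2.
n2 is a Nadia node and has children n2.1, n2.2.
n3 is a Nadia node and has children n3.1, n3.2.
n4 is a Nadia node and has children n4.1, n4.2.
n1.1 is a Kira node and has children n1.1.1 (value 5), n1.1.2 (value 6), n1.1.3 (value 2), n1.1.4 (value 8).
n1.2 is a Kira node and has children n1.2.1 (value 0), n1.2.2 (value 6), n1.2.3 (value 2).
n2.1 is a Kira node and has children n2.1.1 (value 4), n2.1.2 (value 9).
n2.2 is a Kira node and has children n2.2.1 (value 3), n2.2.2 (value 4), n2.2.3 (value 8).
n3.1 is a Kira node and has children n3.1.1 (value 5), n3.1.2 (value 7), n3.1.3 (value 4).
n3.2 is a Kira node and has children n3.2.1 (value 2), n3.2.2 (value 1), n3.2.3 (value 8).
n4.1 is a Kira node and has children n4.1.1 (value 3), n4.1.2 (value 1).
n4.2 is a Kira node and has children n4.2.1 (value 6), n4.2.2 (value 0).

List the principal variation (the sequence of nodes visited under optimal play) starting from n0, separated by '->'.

n1.1 (Kira): max(5, 6, 2, 8) = 8
n1.2 (Kira): max(0, 6, 2) = 6
n1 (Nadia): min(8, 6) = 6
n2.1 (Kira): max(4, 9) = 9
n2.2 (Kira): max(3, 4, 8) = 8
n2 (Nadia): min(9, 8) = 8
n3.1 (Kira): max(5, 7, 4) = 7
n3.2 (Kira): max(2, 1, 8) = 8
n3 (Nadia): min(7, 8) = 7
n4.1 (Kira): max(3, 1) = 3
n4.2 (Kira): max(6, 0) = 6
n4 (Nadia): min(3, 6) = 3
n0 (Kira): max(6, 8, 7, 3) = 8
At n0, Kira picks n2 (highest: 8).
At n2, Nadia picks n2.2 (lowest: 8).
At n2.2, Kira picks n2.2.3 (highest: 8).
Terminal value 8.

n0 -> n2 -> n2.2 -> n2.2.3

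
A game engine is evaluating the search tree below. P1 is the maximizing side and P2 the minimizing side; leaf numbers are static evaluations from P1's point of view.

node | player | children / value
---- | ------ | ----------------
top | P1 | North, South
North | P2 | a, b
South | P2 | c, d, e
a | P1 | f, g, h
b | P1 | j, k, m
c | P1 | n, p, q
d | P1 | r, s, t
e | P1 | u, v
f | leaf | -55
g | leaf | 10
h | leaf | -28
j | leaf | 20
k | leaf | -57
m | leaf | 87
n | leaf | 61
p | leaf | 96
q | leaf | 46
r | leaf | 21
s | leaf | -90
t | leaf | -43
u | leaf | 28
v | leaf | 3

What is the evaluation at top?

a (P1): max(-55, 10, -28) = 10
b (P1): max(20, -57, 87) = 87
North (P2): min(10, 87) = 10
c (P1): max(61, 96, 46) = 96
d (P1): max(21, -90, -43) = 21
e (P1): max(28, 3) = 28
South (P2): min(96, 21, 28) = 21
top (P1): max(10, 21) = 21

21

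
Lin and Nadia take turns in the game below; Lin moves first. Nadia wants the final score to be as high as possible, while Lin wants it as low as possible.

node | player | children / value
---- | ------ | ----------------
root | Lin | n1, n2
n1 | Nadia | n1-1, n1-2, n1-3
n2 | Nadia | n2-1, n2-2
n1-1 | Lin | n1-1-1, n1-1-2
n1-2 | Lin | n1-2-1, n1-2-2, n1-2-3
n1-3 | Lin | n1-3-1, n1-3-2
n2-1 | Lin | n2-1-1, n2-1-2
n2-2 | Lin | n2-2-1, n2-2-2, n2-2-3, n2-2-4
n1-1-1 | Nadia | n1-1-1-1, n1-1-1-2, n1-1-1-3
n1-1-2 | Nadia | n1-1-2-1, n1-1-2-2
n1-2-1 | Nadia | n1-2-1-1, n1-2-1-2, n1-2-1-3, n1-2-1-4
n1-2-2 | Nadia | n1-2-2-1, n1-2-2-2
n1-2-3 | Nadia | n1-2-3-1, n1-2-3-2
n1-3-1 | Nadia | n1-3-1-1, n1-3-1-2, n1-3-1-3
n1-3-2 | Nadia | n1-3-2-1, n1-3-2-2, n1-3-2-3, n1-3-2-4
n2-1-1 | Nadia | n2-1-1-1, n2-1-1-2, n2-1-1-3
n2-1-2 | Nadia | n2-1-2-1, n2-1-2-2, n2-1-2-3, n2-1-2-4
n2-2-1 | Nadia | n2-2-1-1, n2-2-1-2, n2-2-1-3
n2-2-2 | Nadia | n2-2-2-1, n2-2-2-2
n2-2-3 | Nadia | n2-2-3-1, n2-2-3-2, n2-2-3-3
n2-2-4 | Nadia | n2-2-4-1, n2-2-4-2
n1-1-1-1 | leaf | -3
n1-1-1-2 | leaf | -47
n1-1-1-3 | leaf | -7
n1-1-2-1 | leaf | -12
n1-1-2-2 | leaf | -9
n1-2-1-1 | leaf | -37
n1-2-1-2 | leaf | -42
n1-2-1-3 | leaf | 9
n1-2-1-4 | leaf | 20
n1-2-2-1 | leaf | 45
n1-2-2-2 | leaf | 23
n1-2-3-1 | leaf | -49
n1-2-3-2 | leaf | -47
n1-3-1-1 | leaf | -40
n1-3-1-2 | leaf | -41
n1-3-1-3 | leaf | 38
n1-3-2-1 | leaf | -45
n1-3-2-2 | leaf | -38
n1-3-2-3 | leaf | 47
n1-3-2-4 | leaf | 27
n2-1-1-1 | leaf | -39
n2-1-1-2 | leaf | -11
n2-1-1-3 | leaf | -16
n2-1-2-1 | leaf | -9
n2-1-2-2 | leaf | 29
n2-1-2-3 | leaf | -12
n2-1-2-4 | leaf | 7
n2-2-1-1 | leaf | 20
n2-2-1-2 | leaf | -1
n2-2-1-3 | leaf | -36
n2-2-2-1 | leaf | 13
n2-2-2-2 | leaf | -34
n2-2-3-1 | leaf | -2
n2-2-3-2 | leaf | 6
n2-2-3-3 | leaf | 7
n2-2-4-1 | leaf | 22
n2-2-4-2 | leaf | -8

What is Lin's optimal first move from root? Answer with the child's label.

n2

n1-1-1 (Nadia): max(-3, -47, -7) = -3
n1-1-2 (Nadia): max(-12, -9) = -9
n1-1 (Lin): min(-3, -9) = -9
n1-2-1 (Nadia): max(-37, -42, 9, 20) = 20
n1-2-2 (Nadia): max(45, 23) = 45
n1-2-3 (Nadia): max(-49, -47) = -47
n1-2 (Lin): min(20, 45, -47) = -47
n1-3-1 (Nadia): max(-40, -41, 38) = 38
n1-3-2 (Nadia): max(-45, -38, 47, 27) = 47
n1-3 (Lin): min(38, 47) = 38
n1 (Nadia): max(-9, -47, 38) = 38
n2-1-1 (Nadia): max(-39, -11, -16) = -11
n2-1-2 (Nadia): max(-9, 29, -12, 7) = 29
n2-1 (Lin): min(-11, 29) = -11
n2-2-1 (Nadia): max(20, -1, -36) = 20
n2-2-2 (Nadia): max(13, -34) = 13
n2-2-3 (Nadia): max(-2, 6, 7) = 7
n2-2-4 (Nadia): max(22, -8) = 22
n2-2 (Lin): min(20, 13, 7, 22) = 7
n2 (Nadia): max(-11, 7) = 7
root (Lin): min(38, 7) = 7
Lin at root wants the lowest of {n1=38, n2=7}, so chooses n2.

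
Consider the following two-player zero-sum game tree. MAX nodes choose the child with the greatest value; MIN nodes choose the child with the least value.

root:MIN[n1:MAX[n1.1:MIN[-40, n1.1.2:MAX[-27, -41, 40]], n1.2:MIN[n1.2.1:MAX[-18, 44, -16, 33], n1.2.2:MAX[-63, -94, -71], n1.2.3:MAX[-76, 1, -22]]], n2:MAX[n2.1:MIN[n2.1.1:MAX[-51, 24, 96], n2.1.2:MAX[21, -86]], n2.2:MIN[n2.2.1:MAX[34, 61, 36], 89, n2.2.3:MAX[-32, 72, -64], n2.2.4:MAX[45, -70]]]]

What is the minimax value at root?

-40

n1.1.2 (MAX): max(-27, -41, 40) = 40
n1.1 (MIN): min(-40, 40) = -40
n1.2.1 (MAX): max(-18, 44, -16, 33) = 44
n1.2.2 (MAX): max(-63, -94, -71) = -63
n1.2.3 (MAX): max(-76, 1, -22) = 1
n1.2 (MIN): min(44, -63, 1) = -63
n1 (MAX): max(-40, -63) = -40
n2.1.1 (MAX): max(-51, 24, 96) = 96
n2.1.2 (MAX): max(21, -86) = 21
n2.1 (MIN): min(96, 21) = 21
n2.2.1 (MAX): max(34, 61, 36) = 61
n2.2.3 (MAX): max(-32, 72, -64) = 72
n2.2.4 (MAX): max(45, -70) = 45
n2.2 (MIN): min(61, 89, 72, 45) = 45
n2 (MAX): max(21, 45) = 45
root (MIN): min(-40, 45) = -40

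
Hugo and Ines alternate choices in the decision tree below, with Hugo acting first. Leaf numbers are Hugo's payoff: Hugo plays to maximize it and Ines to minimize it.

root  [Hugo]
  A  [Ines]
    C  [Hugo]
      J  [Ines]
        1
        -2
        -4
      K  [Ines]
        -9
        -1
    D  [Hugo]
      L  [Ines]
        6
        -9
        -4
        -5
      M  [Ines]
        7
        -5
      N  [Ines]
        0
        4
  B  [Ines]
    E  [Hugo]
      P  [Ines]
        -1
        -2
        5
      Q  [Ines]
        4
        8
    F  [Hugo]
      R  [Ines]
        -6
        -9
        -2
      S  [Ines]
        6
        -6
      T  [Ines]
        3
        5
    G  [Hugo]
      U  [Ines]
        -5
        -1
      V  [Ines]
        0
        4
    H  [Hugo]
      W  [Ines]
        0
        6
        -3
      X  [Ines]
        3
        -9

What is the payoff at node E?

P (Ines): min(-1, -2, 5) = -2
Q (Ines): min(4, 8) = 4
E (Hugo): max(-2, 4) = 4

4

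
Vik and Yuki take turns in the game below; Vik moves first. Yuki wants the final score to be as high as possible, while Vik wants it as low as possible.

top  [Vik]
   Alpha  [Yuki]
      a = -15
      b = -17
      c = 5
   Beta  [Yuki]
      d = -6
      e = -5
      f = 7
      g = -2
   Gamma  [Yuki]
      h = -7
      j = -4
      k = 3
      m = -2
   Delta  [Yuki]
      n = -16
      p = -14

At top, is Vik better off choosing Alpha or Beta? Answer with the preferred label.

Alpha

Alpha (Yuki): max(-15, -17, 5) = 5
Beta (Yuki): max(-6, -5, 7, -2) = 7
Vik prefers the lower value; Alpha=5, Beta=7. Alpha is better since 5 < 7.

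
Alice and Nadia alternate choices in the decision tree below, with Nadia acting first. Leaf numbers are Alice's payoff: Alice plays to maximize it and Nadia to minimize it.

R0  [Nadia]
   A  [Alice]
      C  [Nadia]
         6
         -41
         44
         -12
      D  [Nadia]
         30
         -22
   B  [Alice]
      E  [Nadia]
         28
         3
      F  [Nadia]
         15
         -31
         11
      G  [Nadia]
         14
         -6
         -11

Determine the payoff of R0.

C (Nadia): min(6, -41, 44, -12) = -41
D (Nadia): min(30, -22) = -22
A (Alice): max(-41, -22) = -22
E (Nadia): min(28, 3) = 3
F (Nadia): min(15, -31, 11) = -31
G (Nadia): min(14, -6, -11) = -11
B (Alice): max(3, -31, -11) = 3
R0 (Nadia): min(-22, 3) = -22

-22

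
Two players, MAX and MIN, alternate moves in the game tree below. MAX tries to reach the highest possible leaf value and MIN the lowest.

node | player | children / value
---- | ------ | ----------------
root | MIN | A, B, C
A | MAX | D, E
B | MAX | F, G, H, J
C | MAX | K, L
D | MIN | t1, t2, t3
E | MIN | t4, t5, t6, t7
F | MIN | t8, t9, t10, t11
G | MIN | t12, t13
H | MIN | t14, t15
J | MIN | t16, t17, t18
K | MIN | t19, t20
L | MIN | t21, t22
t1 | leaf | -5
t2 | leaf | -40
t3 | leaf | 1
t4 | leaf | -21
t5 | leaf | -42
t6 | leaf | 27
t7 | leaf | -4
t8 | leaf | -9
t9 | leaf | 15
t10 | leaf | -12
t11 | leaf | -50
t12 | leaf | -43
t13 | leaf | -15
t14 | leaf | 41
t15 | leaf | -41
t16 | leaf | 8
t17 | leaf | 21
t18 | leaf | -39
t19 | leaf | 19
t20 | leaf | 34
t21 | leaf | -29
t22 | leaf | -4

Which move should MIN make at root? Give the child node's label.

A

D (MIN): min(-5, -40, 1) = -40
E (MIN): min(-21, -42, 27, -4) = -42
A (MAX): max(-40, -42) = -40
F (MIN): min(-9, 15, -12, -50) = -50
G (MIN): min(-43, -15) = -43
H (MIN): min(41, -41) = -41
J (MIN): min(8, 21, -39) = -39
B (MAX): max(-50, -43, -41, -39) = -39
K (MIN): min(19, 34) = 19
L (MIN): min(-29, -4) = -29
C (MAX): max(19, -29) = 19
root (MIN): min(-40, -39, 19) = -40
MIN at root wants the lowest of {A=-40, B=-39, C=19}, so chooses A.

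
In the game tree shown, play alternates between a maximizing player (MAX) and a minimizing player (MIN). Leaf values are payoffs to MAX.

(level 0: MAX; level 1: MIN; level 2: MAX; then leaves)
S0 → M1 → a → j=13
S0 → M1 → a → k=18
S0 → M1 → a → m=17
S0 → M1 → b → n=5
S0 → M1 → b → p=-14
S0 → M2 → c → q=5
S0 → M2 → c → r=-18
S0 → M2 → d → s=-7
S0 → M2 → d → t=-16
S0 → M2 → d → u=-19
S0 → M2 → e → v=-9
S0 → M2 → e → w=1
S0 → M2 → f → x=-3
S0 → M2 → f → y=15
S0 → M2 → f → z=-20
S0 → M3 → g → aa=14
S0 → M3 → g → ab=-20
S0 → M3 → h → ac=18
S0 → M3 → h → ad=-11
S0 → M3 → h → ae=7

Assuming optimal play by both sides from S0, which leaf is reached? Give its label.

aa

a (MAX): max(13, 18, 17) = 18
b (MAX): max(5, -14) = 5
M1 (MIN): min(18, 5) = 5
c (MAX): max(5, -18) = 5
d (MAX): max(-7, -16, -19) = -7
e (MAX): max(-9, 1) = 1
f (MAX): max(-3, 15, -20) = 15
M2 (MIN): min(5, -7, 1, 15) = -7
g (MAX): max(14, -20) = 14
h (MAX): max(18, -11, 7) = 18
M3 (MIN): min(14, 18) = 14
S0 (MAX): max(5, -7, 14) = 14
At S0, MAX picks M3 (highest: 14).
At M3, MIN picks g (lowest: 14).
At g, MAX picks aa (highest: 14).
Terminal value 14.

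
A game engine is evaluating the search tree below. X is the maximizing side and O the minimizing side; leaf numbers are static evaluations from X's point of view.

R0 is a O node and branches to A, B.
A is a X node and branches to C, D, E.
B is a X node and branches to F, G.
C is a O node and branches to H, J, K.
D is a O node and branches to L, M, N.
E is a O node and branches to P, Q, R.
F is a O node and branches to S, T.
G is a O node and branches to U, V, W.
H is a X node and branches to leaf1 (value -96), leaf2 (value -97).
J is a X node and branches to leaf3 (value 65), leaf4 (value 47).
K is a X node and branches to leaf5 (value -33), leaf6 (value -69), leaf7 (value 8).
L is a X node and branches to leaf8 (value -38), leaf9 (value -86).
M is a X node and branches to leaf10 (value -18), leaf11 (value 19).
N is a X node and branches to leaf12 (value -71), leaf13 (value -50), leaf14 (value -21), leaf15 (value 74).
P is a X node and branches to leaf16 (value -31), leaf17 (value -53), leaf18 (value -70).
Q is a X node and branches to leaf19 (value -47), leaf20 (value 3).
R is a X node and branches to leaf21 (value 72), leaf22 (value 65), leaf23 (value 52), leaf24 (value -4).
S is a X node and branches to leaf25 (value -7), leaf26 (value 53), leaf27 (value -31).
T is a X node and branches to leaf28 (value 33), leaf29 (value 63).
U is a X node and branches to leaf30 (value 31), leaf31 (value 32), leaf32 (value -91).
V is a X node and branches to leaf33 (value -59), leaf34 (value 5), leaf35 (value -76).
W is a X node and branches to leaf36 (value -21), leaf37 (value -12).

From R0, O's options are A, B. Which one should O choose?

H (X): max(-96, -97) = -96
J (X): max(65, 47) = 65
K (X): max(-33, -69, 8) = 8
C (O): min(-96, 65, 8) = -96
L (X): max(-38, -86) = -38
M (X): max(-18, 19) = 19
N (X): max(-71, -50, -21, 74) = 74
D (O): min(-38, 19, 74) = -38
P (X): max(-31, -53, -70) = -31
Q (X): max(-47, 3) = 3
R (X): max(72, 65, 52, -4) = 72
E (O): min(-31, 3, 72) = -31
A (X): max(-96, -38, -31) = -31
S (X): max(-7, 53, -31) = 53
T (X): max(33, 63) = 63
F (O): min(53, 63) = 53
U (X): max(31, 32, -91) = 32
V (X): max(-59, 5, -76) = 5
W (X): max(-21, -12) = -12
G (O): min(32, 5, -12) = -12
B (X): max(53, -12) = 53
R0 (O): min(-31, 53) = -31
O at R0 wants the lowest of {A=-31, B=53}, so chooses A.

A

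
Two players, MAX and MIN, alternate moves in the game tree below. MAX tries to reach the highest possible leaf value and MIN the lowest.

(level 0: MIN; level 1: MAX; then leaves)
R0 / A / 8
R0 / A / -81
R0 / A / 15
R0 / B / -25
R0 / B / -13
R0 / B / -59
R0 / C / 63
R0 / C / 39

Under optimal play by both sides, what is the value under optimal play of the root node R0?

A (MAX): max(8, -81, 15) = 15
B (MAX): max(-25, -13, -59) = -13
C (MAX): max(63, 39) = 63
R0 (MIN): min(15, -13, 63) = -13

-13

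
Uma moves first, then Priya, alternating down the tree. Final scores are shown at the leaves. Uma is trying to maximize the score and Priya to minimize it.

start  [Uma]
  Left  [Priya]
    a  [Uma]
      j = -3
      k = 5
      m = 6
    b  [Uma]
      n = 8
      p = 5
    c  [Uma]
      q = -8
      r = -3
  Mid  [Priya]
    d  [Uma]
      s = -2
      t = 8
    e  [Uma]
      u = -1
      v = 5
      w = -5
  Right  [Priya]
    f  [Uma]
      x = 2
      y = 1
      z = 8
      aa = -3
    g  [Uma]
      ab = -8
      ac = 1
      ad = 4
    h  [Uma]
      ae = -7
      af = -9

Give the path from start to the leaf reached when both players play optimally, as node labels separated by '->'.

a (Uma): max(-3, 5, 6) = 6
b (Uma): max(8, 5) = 8
c (Uma): max(-8, -3) = -3
Left (Priya): min(6, 8, -3) = -3
d (Uma): max(-2, 8) = 8
e (Uma): max(-1, 5, -5) = 5
Mid (Priya): min(8, 5) = 5
f (Uma): max(2, 1, 8, -3) = 8
g (Uma): max(-8, 1, 4) = 4
h (Uma): max(-7, -9) = -7
Right (Priya): min(8, 4, -7) = -7
start (Uma): max(-3, 5, -7) = 5
At start, Uma picks Mid (highest: 5).
At Mid, Priya picks e (lowest: 5).
At e, Uma picks v (highest: 5).
Terminal value 5.

start -> Mid -> e -> v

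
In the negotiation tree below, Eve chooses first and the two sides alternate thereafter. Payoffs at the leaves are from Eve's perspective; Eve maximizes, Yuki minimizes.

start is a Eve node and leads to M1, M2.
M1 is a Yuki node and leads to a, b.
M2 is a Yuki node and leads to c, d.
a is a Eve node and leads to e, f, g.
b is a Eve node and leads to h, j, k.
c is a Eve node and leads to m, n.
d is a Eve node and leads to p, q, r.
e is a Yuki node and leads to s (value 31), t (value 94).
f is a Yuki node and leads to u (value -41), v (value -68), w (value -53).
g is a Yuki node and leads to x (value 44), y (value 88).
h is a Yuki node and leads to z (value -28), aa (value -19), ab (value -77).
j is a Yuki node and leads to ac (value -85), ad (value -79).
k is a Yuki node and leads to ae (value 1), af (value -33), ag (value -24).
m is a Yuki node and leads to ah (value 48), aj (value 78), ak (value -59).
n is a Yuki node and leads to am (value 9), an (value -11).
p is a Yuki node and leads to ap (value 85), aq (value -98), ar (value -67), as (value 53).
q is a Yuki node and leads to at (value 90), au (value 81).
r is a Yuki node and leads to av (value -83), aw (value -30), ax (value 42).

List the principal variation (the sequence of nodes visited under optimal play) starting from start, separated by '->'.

e (Yuki): min(31, 94) = 31
f (Yuki): min(-41, -68, -53) = -68
g (Yuki): min(44, 88) = 44
a (Eve): max(31, -68, 44) = 44
h (Yuki): min(-28, -19, -77) = -77
j (Yuki): min(-85, -79) = -85
k (Yuki): min(1, -33, -24) = -33
b (Eve): max(-77, -85, -33) = -33
M1 (Yuki): min(44, -33) = -33
m (Yuki): min(48, 78, -59) = -59
n (Yuki): min(9, -11) = -11
c (Eve): max(-59, -11) = -11
p (Yuki): min(85, -98, -67, 53) = -98
q (Yuki): min(90, 81) = 81
r (Yuki): min(-83, -30, 42) = -83
d (Eve): max(-98, 81, -83) = 81
M2 (Yuki): min(-11, 81) = -11
start (Eve): max(-33, -11) = -11
At start, Eve picks M2 (highest: -11).
At M2, Yuki picks c (lowest: -11).
At c, Eve picks n (highest: -11).
At n, Yuki picks an (lowest: -11).
Terminal value -11.

start -> M2 -> c -> n -> an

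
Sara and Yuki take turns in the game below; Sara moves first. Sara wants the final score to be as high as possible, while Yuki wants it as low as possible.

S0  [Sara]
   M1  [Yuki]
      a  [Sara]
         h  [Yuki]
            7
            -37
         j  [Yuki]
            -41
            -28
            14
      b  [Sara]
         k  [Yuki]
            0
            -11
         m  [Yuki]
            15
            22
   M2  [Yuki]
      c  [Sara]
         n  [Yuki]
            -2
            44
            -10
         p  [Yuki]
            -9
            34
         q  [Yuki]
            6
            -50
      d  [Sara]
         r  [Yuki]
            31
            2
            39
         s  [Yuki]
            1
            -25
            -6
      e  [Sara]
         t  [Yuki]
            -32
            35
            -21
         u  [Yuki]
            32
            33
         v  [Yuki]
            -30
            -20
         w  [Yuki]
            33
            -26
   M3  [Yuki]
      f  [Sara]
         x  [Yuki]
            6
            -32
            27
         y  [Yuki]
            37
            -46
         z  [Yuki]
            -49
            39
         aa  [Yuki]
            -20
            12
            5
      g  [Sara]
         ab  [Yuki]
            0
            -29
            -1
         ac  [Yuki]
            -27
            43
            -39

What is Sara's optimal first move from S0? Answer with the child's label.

M2

h (Yuki): min(7, -37) = -37
j (Yuki): min(-41, -28, 14) = -41
a (Sara): max(-37, -41) = -37
k (Yuki): min(0, -11) = -11
m (Yuki): min(15, 22) = 15
b (Sara): max(-11, 15) = 15
M1 (Yuki): min(-37, 15) = -37
n (Yuki): min(-2, 44, -10) = -10
p (Yuki): min(-9, 34) = -9
q (Yuki): min(6, -50) = -50
c (Sara): max(-10, -9, -50) = -9
r (Yuki): min(31, 2, 39) = 2
s (Yuki): min(1, -25, -6) = -25
d (Sara): max(2, -25) = 2
t (Yuki): min(-32, 35, -21) = -32
u (Yuki): min(32, 33) = 32
v (Yuki): min(-30, -20) = -30
w (Yuki): min(33, -26) = -26
e (Sara): max(-32, 32, -30, -26) = 32
M2 (Yuki): min(-9, 2, 32) = -9
x (Yuki): min(6, -32, 27) = -32
y (Yuki): min(37, -46) = -46
z (Yuki): min(-49, 39) = -49
aa (Yuki): min(-20, 12, 5) = -20
f (Sara): max(-32, -46, -49, -20) = -20
ab (Yuki): min(0, -29, -1) = -29
ac (Yuki): min(-27, 43, -39) = -39
g (Sara): max(-29, -39) = -29
M3 (Yuki): min(-20, -29) = -29
S0 (Sara): max(-37, -9, -29) = -9
Sara at S0 wants the highest of {M1=-37, M2=-9, M3=-29}, so chooses M2.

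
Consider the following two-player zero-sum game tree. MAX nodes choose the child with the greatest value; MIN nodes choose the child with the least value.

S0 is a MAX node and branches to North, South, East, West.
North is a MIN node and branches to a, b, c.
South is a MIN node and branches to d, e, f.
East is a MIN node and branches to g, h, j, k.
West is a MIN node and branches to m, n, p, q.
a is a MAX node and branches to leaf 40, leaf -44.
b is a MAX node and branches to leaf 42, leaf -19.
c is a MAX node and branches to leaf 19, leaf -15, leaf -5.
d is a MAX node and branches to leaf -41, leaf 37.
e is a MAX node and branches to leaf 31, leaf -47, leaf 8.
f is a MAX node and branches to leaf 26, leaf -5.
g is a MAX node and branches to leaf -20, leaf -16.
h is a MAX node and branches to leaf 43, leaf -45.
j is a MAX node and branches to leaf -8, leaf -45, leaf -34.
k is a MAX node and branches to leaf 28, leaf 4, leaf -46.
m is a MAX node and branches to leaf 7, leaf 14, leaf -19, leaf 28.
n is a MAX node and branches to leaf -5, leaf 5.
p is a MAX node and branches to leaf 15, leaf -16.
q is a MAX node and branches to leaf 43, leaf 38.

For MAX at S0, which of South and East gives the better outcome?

d (MAX): max(-41, 37) = 37
e (MAX): max(31, -47, 8) = 31
f (MAX): max(26, -5) = 26
South (MIN): min(37, 31, 26) = 26
g (MAX): max(-20, -16) = -16
h (MAX): max(43, -45) = 43
j (MAX): max(-8, -45, -34) = -8
k (MAX): max(28, 4, -46) = 28
East (MIN): min(-16, 43, -8, 28) = -16
MAX prefers the higher value; South=26, East=-16. South is better since 26 > -16.

South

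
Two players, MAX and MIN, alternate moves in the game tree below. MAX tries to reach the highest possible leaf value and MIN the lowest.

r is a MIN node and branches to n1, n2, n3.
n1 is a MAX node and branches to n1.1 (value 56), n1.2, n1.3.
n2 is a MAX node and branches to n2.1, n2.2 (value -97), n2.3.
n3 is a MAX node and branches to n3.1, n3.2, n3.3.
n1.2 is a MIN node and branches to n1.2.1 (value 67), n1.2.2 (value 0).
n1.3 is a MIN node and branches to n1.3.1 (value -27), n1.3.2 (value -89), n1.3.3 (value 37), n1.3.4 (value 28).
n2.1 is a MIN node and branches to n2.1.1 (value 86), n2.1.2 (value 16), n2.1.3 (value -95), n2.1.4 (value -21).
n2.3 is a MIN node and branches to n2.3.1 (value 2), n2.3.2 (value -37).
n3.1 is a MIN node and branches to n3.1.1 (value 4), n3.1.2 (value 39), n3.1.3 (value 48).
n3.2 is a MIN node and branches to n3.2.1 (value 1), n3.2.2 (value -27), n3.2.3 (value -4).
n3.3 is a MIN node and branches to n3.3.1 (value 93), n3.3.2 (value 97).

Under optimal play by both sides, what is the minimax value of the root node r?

-37

n1.2 (MIN): min(67, 0) = 0
n1.3 (MIN): min(-27, -89, 37, 28) = -89
n1 (MAX): max(56, 0, -89) = 56
n2.1 (MIN): min(86, 16, -95, -21) = -95
n2.3 (MIN): min(2, -37) = -37
n2 (MAX): max(-95, -97, -37) = -37
n3.1 (MIN): min(4, 39, 48) = 4
n3.2 (MIN): min(1, -27, -4) = -27
n3.3 (MIN): min(93, 97) = 93
n3 (MAX): max(4, -27, 93) = 93
r (MIN): min(56, -37, 93) = -37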